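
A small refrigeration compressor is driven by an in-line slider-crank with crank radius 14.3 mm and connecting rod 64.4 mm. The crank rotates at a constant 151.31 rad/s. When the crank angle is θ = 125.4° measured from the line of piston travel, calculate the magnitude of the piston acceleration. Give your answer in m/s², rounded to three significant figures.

ω = 151.3 rad/s
x(θ) = r cosθ + √(L² − r² sin²θ); with ω constant, a = ω²·d²x/dθ².
d²x/dθ² = −r cosθ − r²(cos2θ)/√u − r⁴ sin²2θ/(4u^{3/2}),  u = L² − r² sin²θ = 0.00401149 m².
Substituting r = 0.0143 m, L = 0.0644 m, θ = 125.4°: d²x/dθ² = +0.0093088 m.
a = ω²·d²x/dθ² = (151.3)²·(+0.0093088) = +213.12 m/s²;  |a| = 213.12 m/s².

213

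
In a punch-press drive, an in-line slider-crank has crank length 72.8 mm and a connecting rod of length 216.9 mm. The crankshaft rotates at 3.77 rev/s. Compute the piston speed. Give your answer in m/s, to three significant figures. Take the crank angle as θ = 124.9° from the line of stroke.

ω = 2π·3.77 = 23.69 rad/s
For an in-line slider-crank, x = r cosθ + √(L² − r² sin²θ), so v = −rω sinθ·[1 + r cosθ/√(L² − r² sin²θ)].
With r = 0.0728 m, L = 0.2169 m, θ = 124.9°: √(L² − r² sin²θ) = 0.20852 m.
v = −0.0728·23.69·0.82015·[1 + 0.0728·-0.57215/0.20852] = -1.1318 m/s.
|v| = 1.1318 m/s.

1.13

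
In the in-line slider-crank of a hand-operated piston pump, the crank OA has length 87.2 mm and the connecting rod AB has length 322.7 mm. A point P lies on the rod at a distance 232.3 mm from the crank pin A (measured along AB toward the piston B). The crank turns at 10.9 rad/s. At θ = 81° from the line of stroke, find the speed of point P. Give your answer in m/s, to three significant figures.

ω = 10.9 rad/s.  Crank-pin speed |V_A| = rω = 0.95048 m/s, perpendicular to OA.
Rod angle: sinφ = −(r/L) sinθ ⇒ φ = -15.479°; ω_rod = −rω cosθ/√(L²−r²sin²θ) = -0.4781 rad/s.
V_P = V_A + ω_rod × AP, with AP = 0.2323 m along the rod.
Components: V_Px = −rω sinθ − a·ω_rod·sinφ = -0.96842 m/s;  V_Py = rω cosθ + a·ω_rod·cosφ = +0.041653 m/s.
|V_P| = √(V_Px² + V_Py²) = 0.96932 m/s.

0.969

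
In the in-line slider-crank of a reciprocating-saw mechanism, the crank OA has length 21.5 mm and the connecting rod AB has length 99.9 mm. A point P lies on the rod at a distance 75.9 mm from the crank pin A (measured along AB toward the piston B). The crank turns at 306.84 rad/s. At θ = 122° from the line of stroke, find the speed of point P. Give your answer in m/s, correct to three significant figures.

5.17

ω = 306.8 rad/s.  Crank-pin speed |V_A| = rω = 6.5971 m/s, perpendicular to OA.
Rod angle: sinφ = −(r/L) sinθ ⇒ φ = -10.516°; ω_rod = −rω cosθ/√(L²−r²sin²θ) = +35.592 rad/s.
V_P = V_A + ω_rod × AP, with AP = 0.0759 m along the rod.
Components: V_Px = −rω sinθ − a·ω_rod·sinφ = -5.1016 m/s;  V_Py = rω cosθ + a·ω_rod·cosφ = -0.83986 m/s.
|V_P| = √(V_Px² + V_Py²) = 5.1702 m/s.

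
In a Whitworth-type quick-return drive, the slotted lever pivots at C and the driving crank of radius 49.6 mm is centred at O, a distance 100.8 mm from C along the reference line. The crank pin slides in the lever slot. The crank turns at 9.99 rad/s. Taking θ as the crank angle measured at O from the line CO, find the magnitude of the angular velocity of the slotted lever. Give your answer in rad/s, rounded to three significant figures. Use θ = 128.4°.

1.01

ω = 9.99 rad/s
Crank pin A relative to C: A = (d + r cosθ, r sinθ); lever angle φ = atan2(r sinθ, d + r cosθ).
Differentiating tanφ: φ̇ = rω(d cosθ + r)/(d² + r² + 2dr cosθ).
d² + r² + 2dr cosθ = |CA|² = 0.00640972 m²;  d cosθ + r = -0.013012 m.
|ω_lever| = |0.0496·9.99·-0.013012| / 0.00640972 = 1.0059 rad/s.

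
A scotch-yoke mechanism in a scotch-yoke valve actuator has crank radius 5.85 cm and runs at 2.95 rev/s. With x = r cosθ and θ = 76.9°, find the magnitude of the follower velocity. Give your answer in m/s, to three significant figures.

1.06

ω = 18.54 rad/s (from 2.95 rev/s).
x = r cosθ ⇒ ẋ = −rω sinθ.
|v| = rω|sinθ| = 0.0585·18.54·|sin 76.9°| = 1.0561 m/s.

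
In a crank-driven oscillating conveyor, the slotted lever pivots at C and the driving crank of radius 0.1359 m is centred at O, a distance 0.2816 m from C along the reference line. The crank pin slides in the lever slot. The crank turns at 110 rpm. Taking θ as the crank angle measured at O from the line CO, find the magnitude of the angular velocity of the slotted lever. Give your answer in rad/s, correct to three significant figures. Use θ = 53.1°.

3.32

ω = 11.52 rad/s (from 110 rpm).
Crank pin A relative to C: A = (d + r cosθ, r sinθ); lever angle φ = atan2(r sinθ, d + r cosθ).
Differentiating tanφ: φ̇ = rω(d cosθ + r)/(d² + r² + 2dr cosθ).
d² + r² + 2dr cosθ = |CA|² = 0.143723 m²;  d cosθ + r = +0.30498 m.
|ω_lever| = |0.1359·11.52·+0.30498| / 0.143723 = 3.3219 rad/s.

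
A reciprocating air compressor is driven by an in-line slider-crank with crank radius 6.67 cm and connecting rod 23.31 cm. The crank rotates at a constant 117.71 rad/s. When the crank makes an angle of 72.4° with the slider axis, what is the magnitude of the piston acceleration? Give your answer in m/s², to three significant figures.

56.9

ω = 117.7 rad/s
x(θ) = r cosθ + √(L² − r² sin²θ); with ω constant, a = ω²·d²x/dθ².
d²x/dθ² = −r cosθ − r²(cos2θ)/√u − r⁴ sin²2θ/(4u^{3/2}),  u = L² − r² sin²θ = 0.0502935 m².
Substituting r = 0.0667 m, L = 0.2331 m, θ = 72.4°: d²x/dθ² = -0.0041034 m.
a = ω²·d²x/dθ² = (117.7)²·(-0.0041034) = -56.855 m/s²;  |a| = 56.855 m/s².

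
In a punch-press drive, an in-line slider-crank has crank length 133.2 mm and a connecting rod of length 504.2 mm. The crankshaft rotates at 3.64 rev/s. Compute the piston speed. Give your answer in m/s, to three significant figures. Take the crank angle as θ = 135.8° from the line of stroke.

ω = 2π·3.64 = 22.87 rad/s
For an in-line slider-crank, x = r cosθ + √(L² − r² sin²θ), so v = −rω sinθ·[1 + r cosθ/√(L² − r² sin²θ)].
With r = 0.1332 m, L = 0.5042 m, θ = 135.8°: √(L² − r² sin²θ) = 0.49557 m.
v = −0.1332·22.87·0.69717·[1 + 0.1332·-0.71691/0.49557] = -1.7146 m/s.
|v| = 1.7146 m/s.

1.71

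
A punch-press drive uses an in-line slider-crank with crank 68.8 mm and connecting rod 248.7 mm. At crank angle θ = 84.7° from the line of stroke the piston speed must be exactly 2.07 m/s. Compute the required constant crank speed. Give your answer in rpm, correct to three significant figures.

For an in-line slider-crank, |v_piston| = rω|sinθ|·[1 + r cosθ/√(L² − r² sin²θ)].
With r = 0.0688 m, L = 0.2487 m, θ = 84.7°: the bracketed kinematic factor |dx/dθ| = 0.070327 m.
ω = v/|dx/dθ| = 2.07/0.070327 = 29.434 rad/s.
N = 60ω/(2π) = 281.07 rpm.

281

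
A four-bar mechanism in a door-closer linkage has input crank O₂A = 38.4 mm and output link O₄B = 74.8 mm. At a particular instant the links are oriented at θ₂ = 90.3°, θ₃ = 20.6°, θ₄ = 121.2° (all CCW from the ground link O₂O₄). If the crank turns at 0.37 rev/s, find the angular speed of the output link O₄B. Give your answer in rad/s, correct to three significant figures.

ω₂ = 2.325 rad/s (from 0.37 rev/s).
Differentiating the loop-closure r₂e^{iθ₂}+r₃e^{iθ₃}=r₁+r₄e^{iθ₄} gives r₂ω₂e^{iθ₂}+r₃ω₃e^{iθ₃}=r₄ω₄e^{iθ₄}.
Eliminating the other unknown: ω₄ = r₂ω₂ sin(θ₂−θ₃) / [r₄ sin(θ₄−θ₃)].
Numerator sine = +0.93789; denominator sine = +0.98294.
Result = 0.0384·2.325·(+0.93789) / (0.0748·(+0.98294)) = +1.1388 rad/s; magnitude 1.1388 rad/s.

1.14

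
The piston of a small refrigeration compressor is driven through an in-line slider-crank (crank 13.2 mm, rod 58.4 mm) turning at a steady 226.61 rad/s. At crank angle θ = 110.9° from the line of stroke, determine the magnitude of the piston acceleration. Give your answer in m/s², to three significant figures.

ω = 226.6 rad/s
x(θ) = r cosθ + √(L² − r² sin²θ); with ω constant, a = ω²·d²x/dθ².
d²x/dθ² = −r cosθ − r²(cos2θ)/√u − r⁴ sin²2θ/(4u^{3/2}),  u = L² − r² sin²θ = 0.00325849 m².
Substituting r = 0.0132 m, L = 0.0584 m, θ = 110.9°: d²x/dθ² = +0.0069663 m.
a = ω²·d²x/dθ² = (226.6)²·(+0.0069663) = +357.73 m/s²;  |a| = 357.73 m/s².

358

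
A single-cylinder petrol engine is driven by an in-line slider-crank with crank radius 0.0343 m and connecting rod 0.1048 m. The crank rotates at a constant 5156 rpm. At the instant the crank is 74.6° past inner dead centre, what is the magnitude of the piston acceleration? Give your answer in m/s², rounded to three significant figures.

280

ω = 2π·5156/60 = 539.9 rad/s
x(θ) = r cosθ + √(L² − r² sin²θ); with ω constant, a = ω²·d²x/dθ².
d²x/dθ² = −r cosθ − r²(cos2θ)/√u − r⁴ sin²2θ/(4u^{3/2}),  u = L² − r² sin²θ = 0.00988952 m².
Substituting r = 0.0343 m, L = 0.1048 m, θ = 74.6°: d²x/dθ² = +0.00096104 m.
a = ω²·d²x/dθ² = (539.9)²·(+0.00096104) = +280.17 m/s²;  |a| = 280.17 m/s².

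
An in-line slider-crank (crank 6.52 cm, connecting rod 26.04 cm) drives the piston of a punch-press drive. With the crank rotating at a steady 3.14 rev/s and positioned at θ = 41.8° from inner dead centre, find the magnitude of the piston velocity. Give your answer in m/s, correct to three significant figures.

ω = 2π·3.14 = 19.73 rad/s
For an in-line slider-crank, x = r cosθ + √(L² − r² sin²θ), so v = −rω sinθ·[1 + r cosθ/√(L² − r² sin²θ)].
With r = 0.0652 m, L = 0.2604 m, θ = 41.8°: √(L² − r² sin²θ) = 0.25675 m.
v = −0.0652·19.73·0.66653·[1 + 0.0652·0.74548/0.25675] = -1.0197 m/s.
|v| = 1.0197 m/s.

1.02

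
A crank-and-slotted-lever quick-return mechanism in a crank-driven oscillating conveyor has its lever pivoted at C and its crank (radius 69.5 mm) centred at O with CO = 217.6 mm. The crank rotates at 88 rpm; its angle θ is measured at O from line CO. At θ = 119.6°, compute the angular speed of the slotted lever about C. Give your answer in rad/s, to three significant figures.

0.653

ω = 9.215 rad/s (from 88 rpm).
Crank pin A relative to C: A = (d + r cosθ, r sinθ); lever angle φ = atan2(r sinθ, d + r cosθ).
Differentiating tanφ: φ̇ = rω(d cosθ + r)/(d² + r² + 2dr cosθ).
d² + r² + 2dr cosθ = |CA|² = 0.03724 m²;  d cosθ + r = -0.037982 m.
|ω_lever| = |0.0695·9.215·-0.037982| / 0.03724 = 0.65322 rad/s.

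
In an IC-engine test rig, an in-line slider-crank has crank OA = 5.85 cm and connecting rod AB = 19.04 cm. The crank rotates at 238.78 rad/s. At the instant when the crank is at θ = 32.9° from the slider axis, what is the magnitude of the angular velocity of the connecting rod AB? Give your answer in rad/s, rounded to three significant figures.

ω = 238.8 rad/s
The rod makes angle φ with the slider axis where L sinφ = r sinθ; differentiating, L cosφ·φ̇ = r ω cosθ.
L cosφ = √(L² − r² sin²θ) = 0.18773 m.
|ω_rod| = r ω |cosθ| / √(L² − r² sin²θ) = 0.0585·238.8·0.83962/0.18773 = 62.475 rad/s.

62.5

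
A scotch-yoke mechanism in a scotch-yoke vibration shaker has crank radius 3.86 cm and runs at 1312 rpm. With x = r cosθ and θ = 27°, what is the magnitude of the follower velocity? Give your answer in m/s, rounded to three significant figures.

2.41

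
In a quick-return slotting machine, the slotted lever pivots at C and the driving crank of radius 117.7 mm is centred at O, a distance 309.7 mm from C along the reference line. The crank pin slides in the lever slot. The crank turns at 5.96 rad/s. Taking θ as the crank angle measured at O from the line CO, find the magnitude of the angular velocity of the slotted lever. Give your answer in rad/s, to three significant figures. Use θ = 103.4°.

0.347

ω = 5.96 rad/s
Crank pin A relative to C: A = (d + r cosθ, r sinθ); lever angle φ = atan2(r sinθ, d + r cosθ).
Differentiating tanφ: φ̇ = rω(d cosθ + r)/(d² + r² + 2dr cosθ).
d² + r² + 2dr cosθ = |CA|² = 0.0928722 m²;  d cosθ + r = +0.045928 m.
|ω_lever| = |0.1177·5.96·+0.045928| / 0.0928722 = 0.34691 rad/s.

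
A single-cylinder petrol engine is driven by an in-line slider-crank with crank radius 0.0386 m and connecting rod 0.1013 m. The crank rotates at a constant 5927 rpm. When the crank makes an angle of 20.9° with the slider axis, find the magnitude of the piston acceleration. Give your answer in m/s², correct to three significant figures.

18200

ω = 2π·5927/60 = 620.7 rad/s
x(θ) = r cosθ + √(L² − r² sin²θ); with ω constant, a = ω²·d²x/dθ².
d²x/dθ² = −r cosθ − r²(cos2θ)/√u − r⁴ sin²2θ/(4u^{3/2}),  u = L² − r² sin²θ = 0.0100721 m².
Substituting r = 0.0386 m, L = 0.1013 m, θ = 20.9°: d²x/dθ² = -0.047372 m.
a = ω²·d²x/dθ² = (620.7)²·(-0.047372) = -18249 m/s²;  |a| = 18249 m/s².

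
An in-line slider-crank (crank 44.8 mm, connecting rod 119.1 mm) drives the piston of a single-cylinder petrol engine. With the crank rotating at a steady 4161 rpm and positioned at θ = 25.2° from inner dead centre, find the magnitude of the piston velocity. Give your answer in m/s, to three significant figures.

ω = 2π·4161/60 = 435.7 rad/s
For an in-line slider-crank, x = r cosθ + √(L² − r² sin²θ), so v = −rω sinθ·[1 + r cosθ/√(L² − r² sin²θ)].
With r = 0.0448 m, L = 0.1191 m, θ = 25.2°: √(L² − r² sin²θ) = 0.11756 m.
v = −0.0448·435.7·0.42578·[1 + 0.0448·0.90483/0.11756] = -11.178 m/s.
|v| = 11.178 m/s.

11.2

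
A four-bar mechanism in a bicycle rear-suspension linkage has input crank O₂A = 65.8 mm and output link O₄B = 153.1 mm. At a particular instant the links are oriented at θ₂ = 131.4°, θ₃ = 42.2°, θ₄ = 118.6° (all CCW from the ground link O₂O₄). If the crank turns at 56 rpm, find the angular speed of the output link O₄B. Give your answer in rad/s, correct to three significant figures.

ω₂ = 5.864 rad/s (from 56 rpm).
Differentiating the loop-closure r₂e^{iθ₂}+r₃e^{iθ₃}=r₁+r₄e^{iθ₄} gives r₂ω₂e^{iθ₂}+r₃ω₃e^{iθ₃}=r₄ω₄e^{iθ₄}.
Eliminating the other unknown: ω₄ = r₂ω₂ sin(θ₂−θ₃) / [r₄ sin(θ₄−θ₃)].
Numerator sine = +0.99990; denominator sine = +0.97196.
Result = 0.0658·5.864·(+0.99990) / (0.1531·(+0.97196)) = +2.5928 rad/s; magnitude 2.5928 rad/s.

2.59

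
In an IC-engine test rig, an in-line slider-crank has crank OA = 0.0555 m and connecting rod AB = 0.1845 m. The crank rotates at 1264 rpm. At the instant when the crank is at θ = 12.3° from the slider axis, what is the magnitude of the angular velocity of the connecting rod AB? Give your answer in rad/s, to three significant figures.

ω = 132.4 rad/s (converted from 1264 rpm).
The rod makes angle φ with the slider axis where L sinφ = r sinθ; differentiating, L cosφ·φ̇ = r ω cosθ.
L cosφ = √(L² − r² sin²θ) = 0.18412 m.
|ω_rod| = r ω |cosθ| / √(L² − r² sin²θ) = 0.0555·132.4·0.97705/0.18412 = 38.983 rad/s.

39.0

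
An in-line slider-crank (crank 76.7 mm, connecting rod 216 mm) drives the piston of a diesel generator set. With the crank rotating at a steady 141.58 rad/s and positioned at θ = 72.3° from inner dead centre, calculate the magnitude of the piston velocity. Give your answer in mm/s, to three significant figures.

11500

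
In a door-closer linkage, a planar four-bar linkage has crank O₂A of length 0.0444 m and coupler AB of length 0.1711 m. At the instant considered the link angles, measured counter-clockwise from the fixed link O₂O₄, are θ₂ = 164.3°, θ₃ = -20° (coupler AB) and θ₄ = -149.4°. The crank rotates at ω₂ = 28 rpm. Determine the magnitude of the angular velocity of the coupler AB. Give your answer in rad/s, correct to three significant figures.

0.712

ω₂ = 2.932 rad/s (from 28 rpm).
Differentiating the loop-closure r₂e^{iθ₂}+r₃e^{iθ₃}=r₁+r₄e^{iθ₄} gives r₂ω₂e^{iθ₂}+r₃ω₃e^{iθ₃}=r₄ω₄e^{iθ₄}.
Eliminating the other unknown: ω₃ = r₂ω₂ sin(θ₄−θ₂) / [r₃ sin(θ₃−θ₄)].
Numerator sine = +0.72297; denominator sine = +0.77273.
Result = 0.0444·2.932·(+0.72297) / (0.1711·(+0.77273)) = +0.71188 rad/s; magnitude 0.71188 rad/s.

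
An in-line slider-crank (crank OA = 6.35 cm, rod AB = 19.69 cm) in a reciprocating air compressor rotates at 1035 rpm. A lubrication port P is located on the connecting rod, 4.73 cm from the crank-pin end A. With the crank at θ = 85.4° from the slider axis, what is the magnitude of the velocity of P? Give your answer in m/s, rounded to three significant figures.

ω = 108.4 rad/s.  Crank-pin speed |V_A| = rω = 6.8824 m/s, perpendicular to OA.
Rod angle: sinφ = −(r/L) sinθ ⇒ φ = -18.751°; ω_rod = −rω cosθ/√(L²−r²sin²θ) = -2.9604 rad/s.
V_P = V_A + ω_rod × AP, with AP = 0.0473 m along the rod.
Components: V_Px = −rω sinθ − a·ω_rod·sinφ = -6.9053 m/s;  V_Py = rω cosθ + a·ω_rod·cosφ = +0.41937 m/s.
|V_P| = √(V_Px² + V_Py²) = 6.918 m/s.

6.92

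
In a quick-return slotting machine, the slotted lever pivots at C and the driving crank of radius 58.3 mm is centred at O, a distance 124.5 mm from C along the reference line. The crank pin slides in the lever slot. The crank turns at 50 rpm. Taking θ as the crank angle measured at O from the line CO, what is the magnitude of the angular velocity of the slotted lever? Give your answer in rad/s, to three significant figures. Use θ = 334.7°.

ω = 5.236 rad/s (from 50 rpm).
Crank pin A relative to C: A = (d + r cosθ, r sinθ); lever angle φ = atan2(r sinθ, d + r cosθ).
Differentiating tanφ: φ̇ = rω(d cosθ + r)/(d² + r² + 2dr cosθ).
d² + r² + 2dr cosθ = |CA|² = 0.0320234 m²;  d cosθ + r = +0.17086 m.
|ω_lever| = |0.0583·5.236·+0.17086| / 0.0320234 = 1.6287 rad/s.

1.63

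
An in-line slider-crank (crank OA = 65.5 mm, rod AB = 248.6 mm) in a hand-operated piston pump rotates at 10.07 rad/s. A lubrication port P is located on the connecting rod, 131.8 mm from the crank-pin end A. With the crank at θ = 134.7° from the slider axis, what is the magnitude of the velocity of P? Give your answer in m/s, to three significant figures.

0.475

ω = 10.07 rad/s.  Crank-pin speed |V_A| = rω = 0.65959 m/s, perpendicular to OA.
Rod angle: sinφ = −(r/L) sinθ ⇒ φ = -10.794°; ω_rod = −rω cosθ/√(L²−r²sin²θ) = +1.8999 rad/s.
V_P = V_A + ω_rod × AP, with AP = 0.1318 m along the rod.
Components: V_Px = −rω sinθ − a·ω_rod·sinφ = -0.42194 m/s;  V_Py = rω cosθ + a·ω_rod·cosφ = -0.21798 m/s.
|V_P| = √(V_Px² + V_Py²) = 0.47492 m/s.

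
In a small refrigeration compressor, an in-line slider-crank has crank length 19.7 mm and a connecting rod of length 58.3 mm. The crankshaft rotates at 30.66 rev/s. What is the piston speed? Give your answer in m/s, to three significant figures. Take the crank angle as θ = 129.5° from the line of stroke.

ω = 2π·30.7 = 192.6 rad/s
For an in-line slider-crank, x = r cosθ + √(L² − r² sin²θ), so v = −rω sinθ·[1 + r cosθ/√(L² − r² sin²θ)].
With r = 0.0197 m, L = 0.0583 m, θ = 129.5°: √(L² − r² sin²θ) = 0.056283 m.
v = −0.0197·192.6·0.77162·[1 + 0.0197·-0.63608/0.056283] = -2.2764 m/s.
|v| = 2.2764 m/s.

2.28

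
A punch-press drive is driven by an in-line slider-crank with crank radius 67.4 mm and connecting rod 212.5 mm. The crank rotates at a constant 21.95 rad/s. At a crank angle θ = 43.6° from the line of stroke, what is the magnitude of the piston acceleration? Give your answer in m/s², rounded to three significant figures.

ω = 21.95 rad/s
x(θ) = r cosθ + √(L² − r² sin²θ); with ω constant, a = ω²·d²x/dθ².
d²x/dθ² = −r cosθ − r²(cos2θ)/√u − r⁴ sin²2θ/(4u^{3/2}),  u = L² − r² sin²θ = 0.0429958 m².
Substituting r = 0.0674 m, L = 0.2125 m, θ = 43.6°: d²x/dθ² = -0.050457 m.
a = ω²·d²x/dθ² = (21.95)²·(-0.050457) = -24.31 m/s²;  |a| = 24.31 m/s².

24.3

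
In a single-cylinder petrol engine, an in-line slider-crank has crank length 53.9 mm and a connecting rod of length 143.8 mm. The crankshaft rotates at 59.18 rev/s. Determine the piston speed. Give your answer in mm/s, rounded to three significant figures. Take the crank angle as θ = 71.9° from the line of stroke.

21400

ω = 2π·59.2 = 371.8 rad/s
For an in-line slider-crank, x = r cosθ + √(L² − r² sin²θ), so v = −rω sinθ·[1 + r cosθ/√(L² − r² sin²θ)].
With r = 0.0539 m, L = 0.1438 m, θ = 71.9°: √(L² − r² sin²θ) = 0.13436 m.
v = −0.0539·371.8·0.95052·[1 + 0.0539·0.31068/0.13436] = -21.425 m/s.
|v| = 21.425 m/s = 21425 mm/s.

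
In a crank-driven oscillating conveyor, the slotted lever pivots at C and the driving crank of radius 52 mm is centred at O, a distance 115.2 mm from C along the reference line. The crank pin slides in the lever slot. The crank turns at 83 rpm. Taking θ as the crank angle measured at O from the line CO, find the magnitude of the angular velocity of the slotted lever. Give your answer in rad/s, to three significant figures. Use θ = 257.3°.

ω = 8.692 rad/s (from 83 rpm).
Crank pin A relative to C: A = (d + r cosθ, r sinθ); lever angle φ = atan2(r sinθ, d + r cosθ).
Differentiating tanφ: φ̇ = rω(d cosθ + r)/(d² + r² + 2dr cosθ).
d² + r² + 2dr cosθ = |CA|² = 0.0133411 m²;  d cosθ + r = +0.026674 m.
|ω_lever| = |0.052·8.692·+0.026674| / 0.0133411 = 0.90365 rad/s.

0.904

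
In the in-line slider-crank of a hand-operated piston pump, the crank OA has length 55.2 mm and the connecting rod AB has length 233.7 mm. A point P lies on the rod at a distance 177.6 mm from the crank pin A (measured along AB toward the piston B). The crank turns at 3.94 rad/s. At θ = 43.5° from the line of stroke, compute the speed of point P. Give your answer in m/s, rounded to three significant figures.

ω = 3.94 rad/s.  Crank-pin speed |V_A| = rω = 0.21749 m/s, perpendicular to OA.
Rod angle: sinφ = −(r/L) sinθ ⇒ φ = -9.357°; ω_rod = −rω cosθ/√(L²−r²sin²θ) = -0.68416 rad/s.
V_P = V_A + ω_rod × AP, with AP = 0.1776 m along the rod.
Components: V_Px = −rω sinθ − a·ω_rod·sinφ = -0.16946 m/s;  V_Py = rω cosθ + a·ω_rod·cosφ = +0.037871 m/s.
|V_P| = √(V_Px² + V_Py²) = 0.17364 m/s.

0.174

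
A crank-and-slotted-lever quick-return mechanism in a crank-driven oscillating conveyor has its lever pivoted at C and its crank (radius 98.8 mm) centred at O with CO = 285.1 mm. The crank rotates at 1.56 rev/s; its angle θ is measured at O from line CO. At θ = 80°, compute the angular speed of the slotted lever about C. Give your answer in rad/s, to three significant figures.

1.42

ω = 9.802 rad/s (from 1.56 rev/s).
Crank pin A relative to C: A = (d + r cosθ, r sinθ); lever angle φ = atan2(r sinθ, d + r cosθ).
Differentiating tanφ: φ̇ = rω(d cosθ + r)/(d² + r² + 2dr cosθ).
d² + r² + 2dr cosθ = |CA|² = 0.100826 m²;  d cosθ + r = +0.14831 m.
|ω_lever| = |0.0988·9.802·+0.14831| / 0.100826 = 1.4245 rad/s.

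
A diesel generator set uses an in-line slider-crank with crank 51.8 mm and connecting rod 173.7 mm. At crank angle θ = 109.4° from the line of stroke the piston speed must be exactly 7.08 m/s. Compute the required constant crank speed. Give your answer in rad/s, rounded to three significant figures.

162

For an in-line slider-crank, |v_piston| = rω|sinθ|·[1 + r cosθ/√(L² − r² sin²θ)].
With r = 0.0518 m, L = 0.1737 m, θ = 109.4°: the bracketed kinematic factor |dx/dθ| = 0.043816 m.
ω = v/|dx/dθ| = 7.08/0.043816 = 161.59 rad/s.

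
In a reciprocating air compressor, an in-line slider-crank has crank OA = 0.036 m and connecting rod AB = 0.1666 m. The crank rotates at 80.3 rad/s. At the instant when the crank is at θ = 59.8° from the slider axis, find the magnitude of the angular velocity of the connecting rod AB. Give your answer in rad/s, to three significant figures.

8.88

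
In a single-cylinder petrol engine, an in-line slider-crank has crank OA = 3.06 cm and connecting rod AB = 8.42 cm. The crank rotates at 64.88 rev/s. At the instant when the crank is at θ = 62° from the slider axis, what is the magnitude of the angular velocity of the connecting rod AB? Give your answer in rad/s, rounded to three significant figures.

73.4

ω = 407.7 rad/s (converted from 64.88 rev/s).
The rod makes angle φ with the slider axis where L sinφ = r sinθ; differentiating, L cosφ·φ̇ = r ω cosθ.
L cosφ = √(L² − r² sin²θ) = 0.079747 m.
|ω_rod| = r ω |cosθ| / √(L² − r² sin²θ) = 0.0306·407.7·0.46947/0.079747 = 73.435 rad/s.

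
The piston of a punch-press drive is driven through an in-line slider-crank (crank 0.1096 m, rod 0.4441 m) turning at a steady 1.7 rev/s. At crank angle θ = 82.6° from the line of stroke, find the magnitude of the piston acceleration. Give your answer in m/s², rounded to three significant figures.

1.46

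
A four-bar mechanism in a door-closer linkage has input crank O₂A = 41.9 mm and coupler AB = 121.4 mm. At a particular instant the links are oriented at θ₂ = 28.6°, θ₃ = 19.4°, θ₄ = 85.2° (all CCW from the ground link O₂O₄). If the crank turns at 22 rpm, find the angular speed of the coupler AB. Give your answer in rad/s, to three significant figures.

ω₂ = 2.304 rad/s (from 22 rpm).
Differentiating the loop-closure r₂e^{iθ₂}+r₃e^{iθ₃}=r₁+r₄e^{iθ₄} gives r₂ω₂e^{iθ₂}+r₃ω₃e^{iθ₃}=r₄ω₄e^{iθ₄}.
Eliminating the other unknown: ω₃ = r₂ω₂ sin(θ₄−θ₂) / [r₃ sin(θ₃−θ₄)].
Numerator sine = +0.83485; denominator sine = -0.91212.
Result = 0.0419·2.304·(+0.83485) / (0.1214·(-0.91212)) = -0.72778 rad/s; magnitude 0.72778 rad/s.

0.728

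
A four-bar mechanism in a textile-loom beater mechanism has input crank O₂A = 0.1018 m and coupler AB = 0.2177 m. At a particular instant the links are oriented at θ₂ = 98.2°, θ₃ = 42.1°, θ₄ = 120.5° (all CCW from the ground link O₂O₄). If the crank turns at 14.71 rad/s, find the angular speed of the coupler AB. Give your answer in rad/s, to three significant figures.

2.66

ω₂ = 14.71 rad/s
Differentiating the loop-closure r₂e^{iθ₂}+r₃e^{iθ₃}=r₁+r₄e^{iθ₄} gives r₂ω₂e^{iθ₂}+r₃ω₃e^{iθ₃}=r₄ω₄e^{iθ₄}.
Eliminating the other unknown: ω₃ = r₂ω₂ sin(θ₄−θ₂) / [r₃ sin(θ₃−θ₄)].
Numerator sine = +0.37946; denominator sine = -0.97958.
Result = 0.1018·14.71·(+0.37946) / (0.2177·(-0.97958)) = -2.6646 rad/s; magnitude 2.6646 rad/s.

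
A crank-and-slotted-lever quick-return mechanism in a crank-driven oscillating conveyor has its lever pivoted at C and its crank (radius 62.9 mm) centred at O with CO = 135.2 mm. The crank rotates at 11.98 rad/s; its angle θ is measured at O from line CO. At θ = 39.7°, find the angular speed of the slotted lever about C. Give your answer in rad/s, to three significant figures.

ω = 11.98 rad/s
Crank pin A relative to C: A = (d + r cosθ, r sinθ); lever angle φ = atan2(r sinθ, d + r cosθ).
Differentiating tanφ: φ̇ = rω(d cosθ + r)/(d² + r² + 2dr cosθ).
d² + r² + 2dr cosθ = |CA|² = 0.0353215 m²;  d cosθ + r = +0.16692 m.
|ω_lever| = |0.0629·11.98·+0.16692| / 0.0353215 = 3.5611 rad/s.

3.56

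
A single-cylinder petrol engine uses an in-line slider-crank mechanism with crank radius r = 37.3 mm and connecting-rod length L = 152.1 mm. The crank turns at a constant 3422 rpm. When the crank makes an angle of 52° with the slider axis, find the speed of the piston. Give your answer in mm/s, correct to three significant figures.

ω = 2π·3422/60 = 358.4 rad/s
For an in-line slider-crank, x = r cosθ + √(L² − r² sin²θ), so v = −rω sinθ·[1 + r cosθ/√(L² − r² sin²θ)].
With r = 0.0373 m, L = 0.1521 m, θ = 52°: √(L² − r² sin²θ) = 0.14923 m.
v = −0.0373·358.4·0.78801·[1 + 0.0373·0.61566/0.14923] = -12.154 m/s.
|v| = 12.154 m/s = 12154 mm/s.

12200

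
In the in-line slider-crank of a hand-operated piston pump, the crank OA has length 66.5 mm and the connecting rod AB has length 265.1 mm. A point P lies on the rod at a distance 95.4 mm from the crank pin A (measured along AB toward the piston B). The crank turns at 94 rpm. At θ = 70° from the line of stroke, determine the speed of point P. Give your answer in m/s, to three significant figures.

0.651

ω = 9.844 rad/s.  Crank-pin speed |V_A| = rω = 0.6546 m/s, perpendicular to OA.
Rod angle: sinφ = −(r/L) sinθ ⇒ φ = -13.634°; ω_rod = −rω cosθ/√(L²−r²sin²θ) = -0.86903 rad/s.
V_P = V_A + ω_rod × AP, with AP = 0.0954 m along the rod.
Components: V_Px = −rω sinθ − a·ω_rod·sinφ = -0.63467 m/s;  V_Py = rω cosθ + a·ω_rod·cosφ = +0.14332 m/s.
|V_P| = √(V_Px² + V_Py²) = 0.65065 m/s.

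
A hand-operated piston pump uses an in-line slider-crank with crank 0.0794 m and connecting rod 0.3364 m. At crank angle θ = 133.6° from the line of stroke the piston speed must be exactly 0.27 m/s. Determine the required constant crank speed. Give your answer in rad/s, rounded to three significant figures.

For an in-line slider-crank, |v_piston| = rω|sinθ|·[1 + r cosθ/√(L² − r² sin²θ)].
With r = 0.0794 m, L = 0.3364 m, θ = 133.6°: the bracketed kinematic factor |dx/dθ| = 0.048 m.
ω = v/|dx/dθ| = 0.27/0.048 = 5.625 rad/s.

5.62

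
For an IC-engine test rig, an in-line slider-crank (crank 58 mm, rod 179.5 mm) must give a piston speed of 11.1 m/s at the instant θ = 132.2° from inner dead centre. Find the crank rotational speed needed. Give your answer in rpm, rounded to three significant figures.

3180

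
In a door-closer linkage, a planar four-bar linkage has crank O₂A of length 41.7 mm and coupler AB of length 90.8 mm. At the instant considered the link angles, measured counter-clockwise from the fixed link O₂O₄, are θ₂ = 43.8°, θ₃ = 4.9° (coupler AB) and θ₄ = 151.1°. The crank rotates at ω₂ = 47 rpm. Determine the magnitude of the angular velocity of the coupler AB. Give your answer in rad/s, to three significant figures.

3.88

ω₂ = 4.922 rad/s (from 47 rpm).
Differentiating the loop-closure r₂e^{iθ₂}+r₃e^{iθ₃}=r₁+r₄e^{iθ₄} gives r₂ω₂e^{iθ₂}+r₃ω₃e^{iθ₃}=r₄ω₄e^{iθ₄}.
Eliminating the other unknown: ω₃ = r₂ω₂ sin(θ₄−θ₂) / [r₃ sin(θ₃−θ₄)].
Numerator sine = +0.95476; denominator sine = -0.55630.
Result = 0.0417·4.922·(+0.95476) / (0.0908·(-0.55630)) = -3.8794 rad/s; magnitude 3.8794 rad/s.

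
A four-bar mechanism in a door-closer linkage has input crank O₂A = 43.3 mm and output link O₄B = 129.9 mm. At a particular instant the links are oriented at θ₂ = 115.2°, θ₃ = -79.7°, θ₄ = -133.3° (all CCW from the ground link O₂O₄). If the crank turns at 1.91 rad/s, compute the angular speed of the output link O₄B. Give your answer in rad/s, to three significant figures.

ω₂ = 1.91 rad/s
Differentiating the loop-closure r₂e^{iθ₂}+r₃e^{iθ₃}=r₁+r₄e^{iθ₄} gives r₂ω₂e^{iθ₂}+r₃ω₃e^{iθ₃}=r₄ω₄e^{iθ₄}.
Eliminating the other unknown: ω₄ = r₂ω₂ sin(θ₂−θ₃) / [r₄ sin(θ₄−θ₃)].
Numerator sine = -0.25713; denominator sine = -0.80489.
Result = 0.0433·1.91·(-0.25713) / (0.1299·(-0.80489)) = +0.20339 rad/s; magnitude 0.20339 rad/s.

0.203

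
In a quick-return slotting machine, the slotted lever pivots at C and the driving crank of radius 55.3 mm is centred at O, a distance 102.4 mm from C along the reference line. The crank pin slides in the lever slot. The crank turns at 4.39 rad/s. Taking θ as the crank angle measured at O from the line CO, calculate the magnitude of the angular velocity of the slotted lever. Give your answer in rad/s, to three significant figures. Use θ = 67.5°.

1.28

ω = 4.39 rad/s
Crank pin A relative to C: A = (d + r cosθ, r sinθ); lever angle φ = atan2(r sinθ, d + r cosθ).
Differentiating tanφ: φ̇ = rω(d cosθ + r)/(d² + r² + 2dr cosθ).
d² + r² + 2dr cosθ = |CA|² = 0.0178779 m²;  d cosθ + r = +0.094487 m.
|ω_lever| = |0.0553·4.39·+0.094487| / 0.0178779 = 1.2831 rad/s.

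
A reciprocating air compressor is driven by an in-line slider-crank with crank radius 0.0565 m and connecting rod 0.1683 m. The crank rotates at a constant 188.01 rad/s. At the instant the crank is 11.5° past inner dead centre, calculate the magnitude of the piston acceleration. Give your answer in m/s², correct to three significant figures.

2580

ω = 188 rad/s
x(θ) = r cosθ + √(L² − r² sin²θ); with ω constant, a = ω²·d²x/dθ².
d²x/dθ² = −r cosθ − r²(cos2θ)/√u − r⁴ sin²2θ/(4u^{3/2}),  u = L² − r² sin²θ = 0.028198 m².
Substituting r = 0.0565 m, L = 0.1683 m, θ = 11.5°: d²x/dθ² = -0.072947 m.
a = ω²·d²x/dθ² = (188)²·(-0.072947) = -2578.5 m/s²;  |a| = 2578.5 m/s².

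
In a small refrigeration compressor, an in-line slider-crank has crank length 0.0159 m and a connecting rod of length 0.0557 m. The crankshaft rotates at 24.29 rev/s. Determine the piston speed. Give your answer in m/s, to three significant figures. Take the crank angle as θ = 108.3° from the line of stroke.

2.09

ω = 2π·24.3 = 152.6 rad/s
For an in-line slider-crank, x = r cosθ + √(L² − r² sin²θ), so v = −rω sinθ·[1 + r cosθ/√(L² − r² sin²θ)].
With r = 0.0159 m, L = 0.0557 m, θ = 108.3°: √(L² − r² sin²θ) = 0.053615 m.
v = −0.0159·152.6·0.94943·[1 + 0.0159·-0.31399/0.053615] = -2.0894 m/s.
|v| = 2.0894 m/s.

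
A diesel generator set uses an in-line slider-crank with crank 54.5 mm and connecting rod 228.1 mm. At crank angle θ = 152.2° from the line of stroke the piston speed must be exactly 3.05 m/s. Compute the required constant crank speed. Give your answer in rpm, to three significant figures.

1460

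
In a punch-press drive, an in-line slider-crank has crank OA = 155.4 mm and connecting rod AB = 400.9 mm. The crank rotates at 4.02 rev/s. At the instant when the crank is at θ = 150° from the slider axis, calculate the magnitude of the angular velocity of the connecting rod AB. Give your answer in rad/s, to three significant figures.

8.64

ω = 25.26 rad/s (converted from 4.02 rev/s).
The rod makes angle φ with the slider axis where L sinφ = r sinθ; differentiating, L cosφ·φ̇ = r ω cosθ.
L cosφ = √(L² − r² sin²θ) = 0.3933 m.
|ω_rod| = r ω |cosθ| / √(L² − r² sin²θ) = 0.1554·25.26·0.86603/0.3933 = 8.643 rad/s.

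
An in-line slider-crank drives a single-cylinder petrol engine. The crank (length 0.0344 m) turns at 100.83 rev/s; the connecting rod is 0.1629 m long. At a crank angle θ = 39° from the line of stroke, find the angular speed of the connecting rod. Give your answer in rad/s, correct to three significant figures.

ω = 633.5 rad/s (converted from 100.83 rev/s).
The rod makes angle φ with the slider axis where L sinφ = r sinθ; differentiating, L cosφ·φ̇ = r ω cosθ.
L cosφ = √(L² − r² sin²θ) = 0.16146 m.
|ω_rod| = r ω |cosθ| / √(L² − r² sin²θ) = 0.0344·633.5·0.77715/0.16146 = 104.9 rad/s.

105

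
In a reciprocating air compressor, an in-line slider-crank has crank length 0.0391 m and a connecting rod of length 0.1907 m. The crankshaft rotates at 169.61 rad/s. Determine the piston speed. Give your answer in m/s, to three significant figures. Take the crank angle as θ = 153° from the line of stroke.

2.46

ω = 169.6 rad/s
For an in-line slider-crank, x = r cosθ + √(L² − r² sin²θ), so v = −rω sinθ·[1 + r cosθ/√(L² − r² sin²θ)].
With r = 0.0391 m, L = 0.1907 m, θ = 153°: √(L² − r² sin²θ) = 0.18987 m.
v = −0.0391·169.6·0.45399·[1 + 0.0391·-0.89101/0.18987] = -2.4583 m/s.
|v| = 2.4583 m/s.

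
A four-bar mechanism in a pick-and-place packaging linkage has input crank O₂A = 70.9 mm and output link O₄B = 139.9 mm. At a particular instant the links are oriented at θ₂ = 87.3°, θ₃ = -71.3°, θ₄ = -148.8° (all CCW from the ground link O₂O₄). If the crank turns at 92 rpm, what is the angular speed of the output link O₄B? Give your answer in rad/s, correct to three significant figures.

1.82

ω₂ = 9.634 rad/s (from 92 rpm).
Differentiating the loop-closure r₂e^{iθ₂}+r₃e^{iθ₃}=r₁+r₄e^{iθ₄} gives r₂ω₂e^{iθ₂}+r₃ω₃e^{iθ₃}=r₄ω₄e^{iθ₄}.
Eliminating the other unknown: ω₄ = r₂ω₂ sin(θ₂−θ₃) / [r₄ sin(θ₄−θ₃)].
Numerator sine = +0.36488; denominator sine = -0.97630.
Result = 0.0709·9.634·(+0.36488) / (0.1399·(-0.97630)) = -1.8248 rad/s; magnitude 1.8248 rad/s.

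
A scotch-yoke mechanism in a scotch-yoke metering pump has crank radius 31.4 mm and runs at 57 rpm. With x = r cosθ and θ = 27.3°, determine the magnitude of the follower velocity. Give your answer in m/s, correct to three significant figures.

ω = 5.969 rad/s (from 57 rpm).
x = r cosθ ⇒ ẋ = −rω sinθ.
|v| = rω|sinθ| = 0.0314·5.969·|sin 27.3°| = 0.085964 m/s.

0.0860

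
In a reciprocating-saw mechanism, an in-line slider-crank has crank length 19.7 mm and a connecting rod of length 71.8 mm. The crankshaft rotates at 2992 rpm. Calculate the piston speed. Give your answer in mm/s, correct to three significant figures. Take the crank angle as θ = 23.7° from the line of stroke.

3110

ω = 2π·2992/60 = 313.3 rad/s
For an in-line slider-crank, x = r cosθ + √(L² − r² sin²θ), so v = −rω sinθ·[1 + r cosθ/√(L² − r² sin²θ)].
With r = 0.0197 m, L = 0.0718 m, θ = 23.7°: √(L² − r² sin²θ) = 0.071362 m.
v = −0.0197·313.3·0.40195·[1 + 0.0197·0.91566/0.071362] = -3.1081 m/s.
|v| = 3.1081 m/s = 3108.1 mm/s.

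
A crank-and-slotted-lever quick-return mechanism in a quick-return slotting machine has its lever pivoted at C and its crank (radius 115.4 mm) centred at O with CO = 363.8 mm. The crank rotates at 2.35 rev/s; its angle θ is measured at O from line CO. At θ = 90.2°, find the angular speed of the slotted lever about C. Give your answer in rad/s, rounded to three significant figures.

1.34

ω = 14.77 rad/s (from 2.35 rev/s).
Crank pin A relative to C: A = (d + r cosθ, r sinθ); lever angle φ = atan2(r sinθ, d + r cosθ).
Differentiating tanφ: φ̇ = rω(d cosθ + r)/(d² + r² + 2dr cosθ).
d² + r² + 2dr cosθ = |CA|² = 0.145375 m²;  d cosθ + r = +0.11413 m.
|ω_lever| = |0.1154·14.77·+0.11413| / 0.145375 = 1.3377 rad/s.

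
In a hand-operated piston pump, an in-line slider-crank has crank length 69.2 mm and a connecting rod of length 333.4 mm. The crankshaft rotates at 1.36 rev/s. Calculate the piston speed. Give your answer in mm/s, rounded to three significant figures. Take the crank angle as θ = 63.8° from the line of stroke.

ω = 2π·1.36 = 8.545 rad/s
For an in-line slider-crank, x = r cosθ + √(L² − r² sin²θ), so v = −rω sinθ·[1 + r cosθ/√(L² − r² sin²θ)].
With r = 0.0692 m, L = 0.3334 m, θ = 63.8°: √(L² − r² sin²θ) = 0.32757 m.
v = −0.0692·8.545·0.89726·[1 + 0.0692·0.44151/0.32757] = -0.58006 m/s.
|v| = 0.58006 m/s = 580.06 mm/s.

580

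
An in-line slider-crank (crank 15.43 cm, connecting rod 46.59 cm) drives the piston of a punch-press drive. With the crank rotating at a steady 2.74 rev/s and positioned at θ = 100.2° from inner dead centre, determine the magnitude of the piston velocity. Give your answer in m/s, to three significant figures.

2.45

ω = 2π·2.74 = 17.22 rad/s
For an in-line slider-crank, x = r cosθ + √(L² − r² sin²θ), so v = −rω sinθ·[1 + r cosθ/√(L² − r² sin²θ)].
With r = 0.1543 m, L = 0.4659 m, θ = 100.2°: √(L² − r² sin²θ) = 0.44046 m.
v = −0.1543·17.22·0.98420·[1 + 0.1543·-0.17708/0.44046] = -2.4522 m/s.
|v| = 2.4522 m/s.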